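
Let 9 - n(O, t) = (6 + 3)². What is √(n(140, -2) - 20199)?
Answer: I*√20271 ≈ 142.38*I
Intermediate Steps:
n(O, t) = -72 (n(O, t) = 9 - (6 + 3)² = 9 - 1*9² = 9 - 1*81 = 9 - 81 = -72)
√(n(140, -2) - 20199) = √(-72 - 20199) = √(-20271) = I*√20271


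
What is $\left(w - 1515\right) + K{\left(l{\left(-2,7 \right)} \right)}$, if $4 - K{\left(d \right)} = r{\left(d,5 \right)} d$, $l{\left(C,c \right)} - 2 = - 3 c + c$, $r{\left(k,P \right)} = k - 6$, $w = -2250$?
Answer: $-3977$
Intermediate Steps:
$r{\left(k,P \right)} = -6 + k$ ($r{\left(k,P \right)} = k - 6 = -6 + k$)
$l{\left(C,c \right)} = 2 - 2 c$ ($l{\left(C,c \right)} = 2 + \left(- 3 c + c\right) = 2 - 2 c$)
$K{\left(d \right)} = 4 - d \left(-6 + d\right)$ ($K{\left(d \right)} = 4 - \left(-6 + d\right) d = 4 - d \left(-6 + d\right)$)
$\left(w - 1515\right) + K{\left(l{\left(-2,7 \right)} \right)} = \left(-2250 - 1515\right) + \left(4 - \left(2 - 14\right) \left(-6 + \left(2 - 14\right)\right)\right) = -3765 + \left(4 - \left(2 - 14\right) \left(-6 + \left(2 - 14\right)\right)\right) = -3765 + \left(4 - - 12 \left(-6 - 12\right)\right) = -3765 + \left(4 - \left(-12\right) \left(-18\right)\right) = -3765 + \left(4 - 216\right) = -3765 - 212 = -3977$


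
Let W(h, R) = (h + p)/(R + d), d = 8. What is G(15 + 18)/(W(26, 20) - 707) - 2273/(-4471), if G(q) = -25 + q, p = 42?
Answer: 2740015/5512743 ≈ 0.49703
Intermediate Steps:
W(h, R) = (42 + h)/(8 + R) (W(h, R) = (h + 42)/(R + 8) = (42 + h)/(8 + R))
G(15 + 18)/(W(26, 20) - 707) - 2273/(-4471) = (-25 + (15 + 18))/((42 + 26)/(8 + 20) - 707) - 2273/(-4471) = (-25 + 33)/(68/28 - 707) - 2273*(-1/4471) = 8/((1/28)*68 - 707) + 2273/4471 = 8/(17/7 - 707) + 2273/4471 = 8/(-4932/7) + 2273/4471 = 8*(-7/4932) + 2273/4471 = -14/1233 + 2273/4471 = 2740015/5512743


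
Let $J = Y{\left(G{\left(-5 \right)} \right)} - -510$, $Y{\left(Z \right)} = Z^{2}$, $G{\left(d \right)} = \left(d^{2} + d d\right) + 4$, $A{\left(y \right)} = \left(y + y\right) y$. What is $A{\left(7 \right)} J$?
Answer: $335748$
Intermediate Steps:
$A{\left(y \right)} = 2 y^{2}$ ($A{\left(y \right)} = 2 y y = 2 y^{2}$)
$G{\left(d \right)} = 4 + 2 d^{2}$ ($G{\left(d \right)} = \left(d^{2} + d^{2}\right) + 4 = 2 d^{2} + 4 = 4 + 2 d^{2}$)
$J = 3426$ ($J = \left(4 + 2 \left(-5\right)^{2}\right)^{2} - -510 = \left(4 + 2 \cdot 25\right)^{2} + 510 = \left(4 + 50\right)^{2} + 510 = 54^{2} + 510 = 2916 + 510 = 3426$)
$A{\left(7 \right)} J = 2 \cdot 7^{2} \cdot 3426 = 2 \cdot 49 \cdot 3426 = 98 \cdot 3426 = 335748$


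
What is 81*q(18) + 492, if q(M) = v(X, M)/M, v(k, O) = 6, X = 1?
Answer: 519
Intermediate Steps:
q(M) = 6/M
81*q(18) + 492 = 81*(6/18) + 492 = 81*(6*(1/18)) + 492 = 81*(1/3) + 492 = 27 + 492 = 519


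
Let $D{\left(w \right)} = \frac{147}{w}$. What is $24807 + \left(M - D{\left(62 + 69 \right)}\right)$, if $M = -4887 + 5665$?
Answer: $\frac{3351488}{131} \approx 25584.0$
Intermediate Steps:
$M = 778$
$24807 + \left(M - D{\left(62 + 69 \right)}\right) = 24807 + \left(778 - \frac{147}{62 + 69}\right) = 24807 + \left(778 - \frac{147}{131}\right) = 24807 + \frac{101771}{131} = \frac{3351488}{131}$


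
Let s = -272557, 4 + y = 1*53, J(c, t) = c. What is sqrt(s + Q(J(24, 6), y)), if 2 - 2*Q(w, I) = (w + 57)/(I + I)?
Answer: 3*I*sqrt(5935673)/14 ≈ 522.07*I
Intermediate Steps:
y = 49 (y = -4 + 1*53 = -4 + 53 = 49)
Q(w, I) = 1 - (57 + w)/(4*I) (Q(w, I) = 1 - (w + 57)/(2*(I + I)) = 1 - (57 + w)/(2*(2*I)) = 1 - (57 + w)*1/(2*I)/2 = 1 - (57 + w)/(4*I))
sqrt(s + Q(J(24, 6), y)) = sqrt(-272557 + (1/4)*(-57 - 1*24 + 4*49)/49) = sqrt(-272557 + (1/4)*(1/49)*(-57 - 24 + 196)) = sqrt(-272557 + (1/4)*(1/49)*115) = sqrt(-272557 + 115/196) = sqrt(-53421057/196) = 3*I*sqrt(5935673)/14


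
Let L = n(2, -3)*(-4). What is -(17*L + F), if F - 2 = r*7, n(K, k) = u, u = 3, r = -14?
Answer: 300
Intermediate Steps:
n(K, k) = 3
L = -12 (L = 3*(-4) = -12)
F = -96 (F = 2 - 14*7 = 2 - 98 = -96)
-(17*L + F) = -(17*(-12) - 96) = -(-204 - 96) = -1*(-300) = 300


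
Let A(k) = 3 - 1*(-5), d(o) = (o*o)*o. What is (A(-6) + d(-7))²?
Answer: 112225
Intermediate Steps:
d(o) = o³ (d(o) = o²*o = o³)
A(k) = 8 (A(k) = 3 + 5 = 8)
(A(-6) + d(-7))² = (8 + (-7)³)² = (8 - 343)² = (-335)² = 112225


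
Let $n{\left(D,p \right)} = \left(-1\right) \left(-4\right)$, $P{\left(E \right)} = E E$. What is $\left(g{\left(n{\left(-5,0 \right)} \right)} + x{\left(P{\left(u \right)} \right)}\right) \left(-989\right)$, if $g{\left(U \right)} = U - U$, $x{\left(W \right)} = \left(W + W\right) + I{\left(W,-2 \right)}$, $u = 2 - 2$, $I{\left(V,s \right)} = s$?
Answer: $1978$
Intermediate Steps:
$u = 0$
$P{\left(E \right)} = E^{2}$
$x{\left(W \right)} = -2 + 2 W$ ($x{\left(W \right)} = \left(W + W\right) - 2 = 2 W - 2 = -2 + 2 W$)
$n{\left(D,p \right)} = 4$
$g{\left(U \right)} = 0$
$\left(g{\left(n{\left(-5,0 \right)} \right)} + x{\left(P{\left(u \right)} \right)}\right) \left(-989\right) = \left(0 - \left(2 - 2 \cdot 0^{2}\right)\right) \left(-989\right) = \left(0 + \left(-2 + 2 \cdot 0\right)\right) \left(-989\right) = \left(0 + \left(-2 + 0\right)\right) \left(-989\right) = \left(0 - 2\right) \left(-989\right) = \left(-2\right) \left(-989\right) = 1978$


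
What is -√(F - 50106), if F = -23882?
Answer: -2*I*√18497 ≈ -272.01*I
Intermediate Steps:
-√(F - 50106) = -√(-23882 - 50106) = -√(-73988) = -2*I*√18497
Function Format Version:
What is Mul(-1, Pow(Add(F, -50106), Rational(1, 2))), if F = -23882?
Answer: Mul(-2, I, Pow(18497, Rational(1, 2))) ≈ Mul(-272.01, I)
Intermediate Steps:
Mul(-1, Pow(Add(F, -50106), Rational(1, 2))) = Mul(-1, Pow(Add(-23882, -50106), Rational(1, 2))) = Mul(-1, Pow(-73988, Rational(1, 2))) = Mul(-1, Mul(2, I, Pow(18497, Rational(1, 2)))) = Mul(-2, I, Pow(18497, Rational(1, 2)))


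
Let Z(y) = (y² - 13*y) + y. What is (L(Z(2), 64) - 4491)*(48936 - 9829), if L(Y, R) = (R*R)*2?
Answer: 144735007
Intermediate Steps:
Z(y) = y² - 12*y
L(Y, R) = 2*R² (L(Y, R) = R²*2 = 2*R²)
(L(Z(2), 64) - 4491)*(48936 - 9829) = (2*64² - 4491)*(48936 - 9829) = (2*4096 - 4491)*39107 = (8192 - 4491)*39107 = 3701*39107 = 144735007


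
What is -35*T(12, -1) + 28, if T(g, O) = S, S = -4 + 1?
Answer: 133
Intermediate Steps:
S = -3
T(g, O) = -3
-35*T(12, -1) + 28 = -35*(-3) + 28 = 105 + 28 = 133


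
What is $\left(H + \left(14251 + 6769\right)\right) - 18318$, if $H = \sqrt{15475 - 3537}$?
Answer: $2702 + \sqrt{11938} \approx 2811.3$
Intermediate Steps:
$H = \sqrt{11938} \approx 109.26$
$\left(H + \left(14251 + 6769\right)\right) - 18318 = \left(\sqrt{11938} + \left(14251 + 6769\right)\right) - 18318 = \left(\sqrt{11938} + 21020\right) - 18318 = \left(21020 + \sqrt{11938}\right) - 18318 = 2702 + \sqrt{11938}$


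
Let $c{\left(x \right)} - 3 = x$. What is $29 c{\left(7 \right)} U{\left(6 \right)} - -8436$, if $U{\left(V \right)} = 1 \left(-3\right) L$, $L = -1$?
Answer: $9306$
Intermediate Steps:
$c{\left(x \right)} = 3 + x$
$U{\left(V \right)} = 3$ ($U{\left(V \right)} = 1 \left(-3\right) \left(-1\right) = \left(-3\right) \left(-1\right) = 3$)
$29 c{\left(7 \right)} U{\left(6 \right)} - -8436 = 29 \left(3 + 7\right) 3 - -8436 = 29 \cdot 10 \cdot 3 + 8436 = 290 \cdot 3 + 8436 = 870 + 8436 = 9306$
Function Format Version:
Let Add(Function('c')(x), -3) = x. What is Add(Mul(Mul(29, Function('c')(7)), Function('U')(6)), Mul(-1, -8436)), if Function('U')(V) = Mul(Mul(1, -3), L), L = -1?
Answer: 9306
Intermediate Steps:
Function('c')(x) = Add(3, x)
Function('U')(V) = 3 (Function('U')(V) = Mul(Mul(1, -3), -1) = Mul(-3, -1) = 3)
Add(Mul(Mul(29, Function('c')(7)), Function('U')(6)), Mul(-1, -8436)) = Add(Mul(Mul(29, Add(3, 7)), 3), Mul(-1, -8436)) = Add(Mul(Mul(29, 10), 3), 8436) = Add(Mul(290, 3), 8436) = Add(870, 8436) = 9306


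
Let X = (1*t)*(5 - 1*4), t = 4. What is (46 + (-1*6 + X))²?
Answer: 1936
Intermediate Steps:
X = 4 (X = (1*4)*(5 - 1*4) = 4*(5 - 4) = 4*1 = 4)
(46 + (-1*6 + X))² = (46 + (-1*6 + 4))² = (46 + (-6 + 4))² = (46 - 2)² = 44² = 1936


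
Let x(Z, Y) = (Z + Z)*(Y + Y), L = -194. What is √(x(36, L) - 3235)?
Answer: I*√31171 ≈ 176.55*I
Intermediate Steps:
x(Z, Y) = 4*Y*Z (x(Z, Y) = (2*Z)*(2*Y) = 4*Y*Z)
√(x(36, L) - 3235) = √(4*(-194)*36 - 3235) = √(-27936 - 3235) = √(-31171) = I*√31171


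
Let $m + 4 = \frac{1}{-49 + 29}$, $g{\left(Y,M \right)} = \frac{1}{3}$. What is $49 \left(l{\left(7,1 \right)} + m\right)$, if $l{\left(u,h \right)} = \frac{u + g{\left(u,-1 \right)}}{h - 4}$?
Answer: $- \frac{57281}{180} \approx -318.23$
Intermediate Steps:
$g{\left(Y,M \right)} = \frac{1}{3}$
$l{\left(u,h \right)} = \frac{\frac{1}{3} + u}{-4 + h}$ ($l{\left(u,h \right)} = \frac{u + \frac{1}{3}}{h - 4} = \frac{\frac{1}{3} + u}{h - 4} = \frac{\frac{1}{3} + u}{-4 + h}$)
$m = - \frac{81}{20}$ ($m = -4 + \frac{1}{-49 + 29} = -4 + \frac{1}{-20} = -4 - \frac{1}{20} = - \frac{81}{20} \approx -4.05$)
$49 \left(l{\left(7,1 \right)} + m\right) = 49 \left(\frac{\frac{1}{3} + 7}{-4 + 1} - \frac{81}{20}\right) = 49 \left(\frac{1}{-3} \cdot \frac{22}{3} - \frac{81}{20}\right) = 49 \left(\left(- \frac{1}{3}\right) \frac{22}{3} - \frac{81}{20}\right) = 49 \left(- \frac{22}{9} - \frac{81}{20}\right) = 49 \left(- \frac{1169}{180}\right) = - \frac{57281}{180}$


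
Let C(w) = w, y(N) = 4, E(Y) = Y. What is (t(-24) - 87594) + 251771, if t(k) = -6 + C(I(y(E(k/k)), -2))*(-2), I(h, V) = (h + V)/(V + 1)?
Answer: 164175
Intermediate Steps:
I(h, V) = (V + h)/(1 + V)
t(k) = -2 (t(k) = -6 + ((-2 + 4)/(1 - 2))*(-2) = -6 + (2/(-1))*(-2) = -6 - 1*2*(-2) = -6 - 2*(-2) = -6 + 4 = -2)
(t(-24) - 87594) + 251771 = (-2 - 87594) + 251771 = -87596 + 251771 = 164175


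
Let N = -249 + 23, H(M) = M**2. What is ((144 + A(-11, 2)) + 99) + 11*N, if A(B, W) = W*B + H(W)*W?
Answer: -2257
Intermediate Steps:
A(B, W) = W**3 + B*W (A(B, W) = W*B + W**2*W = B*W + W**3 = W**3 + B*W)
N = -226
((144 + A(-11, 2)) + 99) + 11*N = ((144 + 2*(-11 + 2**2)) + 99) + 11*(-226) = ((144 + 2*(-11 + 4)) + 99) - 2486 = ((144 + 2*(-7)) + 99) - 2486 = ((144 - 14) + 99) - 2486 = (130 + 99) - 2486 = 229 - 2486 = -2257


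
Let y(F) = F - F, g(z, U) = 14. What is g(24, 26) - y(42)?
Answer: 14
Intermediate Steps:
y(F) = 0
g(24, 26) - y(42) = 14 - 1*0 = 14 + 0 = 14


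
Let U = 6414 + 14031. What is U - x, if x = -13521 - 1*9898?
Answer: 43864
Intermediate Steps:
U = 20445
x = -23419 (x = -13521 - 9898 = -23419)
U - x = 20445 - 1*(-23419) = 20445 + 23419 = 43864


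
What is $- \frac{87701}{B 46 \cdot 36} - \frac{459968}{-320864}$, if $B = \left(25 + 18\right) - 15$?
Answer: $- \frac{212884295}{464931936} \approx -0.45788$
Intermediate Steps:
$B = 28$ ($B = 43 - 15 = 28$)
$- \frac{87701}{B 46 \cdot 36} - \frac{459968}{-320864} = - \frac{87701}{28 \cdot 46 \cdot 36} - \frac{459968}{-320864} = - \frac{87701}{1288 \cdot 36} - - \frac{14374}{10027} = - \frac{87701}{46368} + \frac{14374}{10027} = - \frac{212884295}{464931936}$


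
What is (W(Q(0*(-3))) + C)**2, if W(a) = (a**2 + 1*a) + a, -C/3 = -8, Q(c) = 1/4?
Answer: 154449/256 ≈ 603.32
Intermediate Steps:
Q(c) = 1/4
C = 24 (C = -3*(-8) = 24)
W(a) = a**2 + 2*a (W(a) = (a**2 + a) + a = (a + a**2) + a = a**2 + 2*a)
(W(Q(0*(-3))) + C)**2 = ((2 + 1/4)/4 + 24)**2 = ((1/4)*(9/4) + 24)**2 = (9/16 + 24)**2 = (393/16)**2 = 154449/256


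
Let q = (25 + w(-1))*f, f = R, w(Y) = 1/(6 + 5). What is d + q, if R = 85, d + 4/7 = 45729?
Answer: 3685309/77 ≈ 47861.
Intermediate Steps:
w(Y) = 1/11
d = 320099/7 (d = -4/7 + 45729 = 320099/7 ≈ 45728.)
f = 85
q = 23460/11 (q = (25 + 1/11)*85 = (276/11)*85 = 23460/11 ≈ 2132.7)
d + q = 320099/7 + 23460/11 = 3685309/77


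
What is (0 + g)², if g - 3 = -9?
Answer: 36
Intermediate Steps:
g = -6 (g = 3 - 9 = -6)
(0 + g)² = (0 - 6)² = (-6)² = 36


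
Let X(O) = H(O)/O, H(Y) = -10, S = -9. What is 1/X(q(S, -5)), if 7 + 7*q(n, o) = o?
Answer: 6/35 ≈ 0.17143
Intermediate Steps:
q(n, o) = -1 + o/7
X(O) = -10/O
1/X(q(S, -5)) = 1/(-10/(-1 + (1/7)*(-5))) = 1/(-10/(-1 - 5/7)) = 1/(-10/(-12/7)) = 1/(-10*(-7/12)) = 1/(35/6) = 6/35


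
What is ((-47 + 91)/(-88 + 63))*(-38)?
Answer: 1672/25 ≈ 66.880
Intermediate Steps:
((-47 + 91)/(-88 + 63))*(-38) = (44/(-25))*(-38) = (44*(-1/25))*(-38) = -44/25*(-38) = 1672/25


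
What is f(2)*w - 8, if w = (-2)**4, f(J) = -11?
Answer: -184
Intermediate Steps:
w = 16
f(2)*w - 8 = -11*16 - 8 = -176 - 8 = -184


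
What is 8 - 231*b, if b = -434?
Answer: 100262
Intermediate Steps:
8 - 231*b = 8 - 231*(-434) = 8 + 100254 = 100262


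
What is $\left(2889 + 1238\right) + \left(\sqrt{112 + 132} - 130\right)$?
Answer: $3997 + 2 \sqrt{61} \approx 4012.6$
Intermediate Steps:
$\left(2889 + 1238\right) + \left(\sqrt{112 + 132} - 130\right) = 4127 - \left(130 - \sqrt{244}\right) = 4127 - \left(130 - 2 \sqrt{61}\right) = 3997 + 2 \sqrt{61}$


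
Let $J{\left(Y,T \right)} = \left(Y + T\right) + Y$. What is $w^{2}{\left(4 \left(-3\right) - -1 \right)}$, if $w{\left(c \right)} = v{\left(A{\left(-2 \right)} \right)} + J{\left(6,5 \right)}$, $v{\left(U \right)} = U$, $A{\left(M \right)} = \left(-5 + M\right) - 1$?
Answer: $81$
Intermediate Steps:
$A{\left(M \right)} = -6 + M$
$J{\left(Y,T \right)} = T + 2 Y$ ($J{\left(Y,T \right)} = \left(T + Y\right) + Y = T + 2 Y$)
$w{\left(c \right)} = 9$ ($w{\left(c \right)} = \left(-6 - 2\right) + \left(5 + 2 \cdot 6\right) = -8 + \left(5 + 12\right) = -8 + 17 = 9$)
$w^{2}{\left(4 \left(-3\right) - -1 \right)} = 9^{2} = 81$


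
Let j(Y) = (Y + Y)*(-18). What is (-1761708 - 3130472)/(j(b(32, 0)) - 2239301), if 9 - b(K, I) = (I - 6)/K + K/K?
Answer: 19568720/8958383 ≈ 2.1844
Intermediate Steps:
b(K, I) = 8 - (-6 + I)/K (b(K, I) = 9 - ((I - 6)/K + K/K) = 9 - ((-6 + I)/K + 1) = 9 - (1 + (-6 + I)/K) = 9 + (-1 - (-6 + I)/K) = 8 - (-6 + I)/K)
j(Y) = -36*Y (j(Y) = (2*Y)*(-18) = -36*Y)
(-1761708 - 3130472)/(j(b(32, 0)) - 2239301) = (-1761708 - 3130472)/(-36*(6 - 1*0 + 8*32)/32 - 2239301) = -4892180/(-9*(6 + 0 + 256)/8 - 2239301) = -4892180/(-9*262/8 - 2239301) = -4892180/(-36*131/16 - 2239301) = -4892180/(-1179/4 - 2239301) = -4892180/(-8958383/4) = -4892180*(-4/8958383) = 19568720/8958383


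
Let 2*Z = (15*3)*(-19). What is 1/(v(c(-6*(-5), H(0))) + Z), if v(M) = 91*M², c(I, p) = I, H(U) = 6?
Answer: 2/162945 ≈ 1.2274e-5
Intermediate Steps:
Z = -855/2 (Z = ((15*3)*(-19))/2 = (45*(-19))/2 = (½)*(-855) = -855/2 ≈ -427.50)
1/(v(c(-6*(-5), H(0))) + Z) = 1/(91*(-6*(-5))² - 855/2) = 1/(91*30² - 855/2) = 1/(91*900 - 855/2) = 1/(81900 - 855/2) = 1/(162945/2) = 2/162945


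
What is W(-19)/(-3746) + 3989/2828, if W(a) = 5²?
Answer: 7436047/5296844 ≈ 1.4039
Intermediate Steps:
W(a) = 25
W(-19)/(-3746) + 3989/2828 = 25/(-3746) + 3989/2828 = 25*(-1/3746) + 3989*(1/2828) = -25/3746 + 3989/2828 = 7436047/5296844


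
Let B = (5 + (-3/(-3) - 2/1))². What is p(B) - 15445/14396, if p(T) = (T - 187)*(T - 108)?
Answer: 226462427/14396 ≈ 15731.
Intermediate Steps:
B = 16 (B = (5 + (-3*(-⅓) - 2*1))² = (5 + (1 - 2))² = (5 - 1)² = 4² = 16)
p(T) = (-187 + T)*(-108 + T)
p(B) - 15445/14396 = (20196 + 16² - 295*16) - 15445/14396 = (20196 + 256 - 4720) - 15445/14396 = 15732 - 1*15445/14396 = 15732 - 15445/14396 = 226462427/14396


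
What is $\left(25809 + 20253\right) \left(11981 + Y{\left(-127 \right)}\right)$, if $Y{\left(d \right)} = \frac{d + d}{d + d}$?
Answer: $551914884$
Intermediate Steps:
$Y{\left(d \right)} = 1$ ($Y{\left(d \right)} = \frac{2 d}{2 d} = 2 d \frac{1}{2 d} = 1$)
$\left(25809 + 20253\right) \left(11981 + Y{\left(-127 \right)}\right) = \left(25809 + 20253\right) \left(11981 + 1\right) = 46062 \cdot 11982 = 551914884$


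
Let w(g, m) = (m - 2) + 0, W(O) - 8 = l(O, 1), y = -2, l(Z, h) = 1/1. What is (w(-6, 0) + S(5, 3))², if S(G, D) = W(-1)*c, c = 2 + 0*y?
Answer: 256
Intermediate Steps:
l(Z, h) = 1 (l(Z, h) = 1*1 = 1)
W(O) = 9 (W(O) = 8 + 1 = 9)
w(g, m) = -2 + m (w(g, m) = (-2 + m) + 0 = -2 + m)
c = 2 (c = 2 + 0*(-2) = 2 + 0 = 2)
S(G, D) = 18 (S(G, D) = 9*2 = 18)
(w(-6, 0) + S(5, 3))² = ((-2 + 0) + 18)² = (-2 + 18)² = 16² = 256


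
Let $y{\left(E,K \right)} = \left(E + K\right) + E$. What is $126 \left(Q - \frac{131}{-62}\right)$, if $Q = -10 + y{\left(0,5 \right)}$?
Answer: $- \frac{11277}{31} \approx -363.77$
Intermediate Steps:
$y{\left(E,K \right)} = K + 2 E$
$Q = -5$ ($Q = -10 + \left(5 + 2 \cdot 0\right) = -10 + \left(5 + 0\right) = -10 + 5 = -5$)
$126 \left(Q - \frac{131}{-62}\right) = 126 \left(-5 - \frac{131}{-62}\right) = 126 \left(-5 - - \frac{131}{62}\right) = 126 \left(-5 + \frac{131}{62}\right) = 126 \left(- \frac{179}{62}\right) = - \frac{11277}{31}$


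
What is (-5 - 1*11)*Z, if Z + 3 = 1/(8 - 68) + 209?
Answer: -49436/15 ≈ -3295.7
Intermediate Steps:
Z = 12359/60 (Z = -3 + (1/(8 - 68) + 209) = -3 + (1/(-60) + 209) = -3 + (-1/60 + 209) = -3 + 12539/60 = 12359/60 ≈ 205.98)
(-5 - 1*11)*Z = (-5 - 1*11)*(12359/60) = (-5 - 11)*(12359/60) = -16*12359/60 = -49436/15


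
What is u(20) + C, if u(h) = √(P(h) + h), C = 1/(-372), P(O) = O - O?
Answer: -1/372 + 2*√5 ≈ 4.4694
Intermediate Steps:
P(O) = 0
C = -1/372 ≈ -0.0026882
u(h) = √h (u(h) = √(0 + h) = √h)
u(20) + C = √20 - 1/372 = 2*√5 - 1/372 = -1/372 + 2*√5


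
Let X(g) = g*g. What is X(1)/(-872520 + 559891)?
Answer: -1/312629 ≈ -3.1987e-6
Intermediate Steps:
X(g) = g**2
X(1)/(-872520 + 559891) = 1**2/(-872520 + 559891) = 1/(-312629) = -1/312629*1 = -1/312629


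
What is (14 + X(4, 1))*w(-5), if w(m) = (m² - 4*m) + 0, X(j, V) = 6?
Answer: 900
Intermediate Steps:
w(m) = m² - 4*m
(14 + X(4, 1))*w(-5) = (14 + 6)*(-5*(-4 - 5)) = 20*(-5*(-9)) = 20*45 = 900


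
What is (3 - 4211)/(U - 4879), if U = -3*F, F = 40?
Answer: 4208/4999 ≈ 0.84177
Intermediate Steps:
U = -120 (U = -3*40 = -120)
(3 - 4211)/(U - 4879) = (3 - 4211)/(-120 - 4879) = -4208/(-4999) = -4208*(-1/4999) = 4208/4999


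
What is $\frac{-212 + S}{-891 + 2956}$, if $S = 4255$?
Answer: $\frac{4043}{2065} \approx 1.9579$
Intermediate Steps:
$\frac{-212 + S}{-891 + 2956} = \frac{-212 + 4255}{-891 + 2956} = \frac{4043}{2065}$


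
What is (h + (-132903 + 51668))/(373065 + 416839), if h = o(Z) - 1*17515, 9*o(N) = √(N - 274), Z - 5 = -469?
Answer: -49375/394952 + I*√82/2369712 ≈ -0.12502 + 3.8213e-6*I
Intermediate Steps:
Z = -464 (Z = 5 - 469 = -464)
o(N) = √(-274 + N)/9 (o(N) = √(N - 274)/9 = √(-274 + N)/9)
h = -17515 + I*√82/3 (h = √(-274 - 464)/9 - 1*17515 = √(-738)/9 - 17515 = (3*I*√82)/9 - 17515 = I*√82/3 - 17515 = -17515 + I*√82/3 ≈ -17515.0 + 3.0185*I)
(h + (-132903 + 51668))/(373065 + 416839) = ((-17515 + I*√82/3) + (-132903 + 51668))/(373065 + 416839) = ((-17515 + I*√82/3) - 81235)/789904 = (-98750 + I*√82/3)*(1/789904) = -49375/394952 + I*√82/2369712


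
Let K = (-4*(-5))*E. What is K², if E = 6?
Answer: 14400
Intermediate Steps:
K = 120 (K = -4*(-5)*6 = 20*6 = 120)
K² = 120² = 14400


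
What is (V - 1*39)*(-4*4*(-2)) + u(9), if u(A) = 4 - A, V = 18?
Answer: -677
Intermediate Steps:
(V - 1*39)*(-4*4*(-2)) + u(9) = (18 - 1*39)*(-4*4*(-2)) + (4 - 1*9) = (18 - 39)*(-16*(-2)) + (4 - 9) = -21*32 - 5 = -672 - 5 = -677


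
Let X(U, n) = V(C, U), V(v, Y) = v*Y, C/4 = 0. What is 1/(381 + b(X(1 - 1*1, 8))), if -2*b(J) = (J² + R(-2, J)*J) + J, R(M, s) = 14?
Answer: 1/381 ≈ 0.0026247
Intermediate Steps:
C = 0 (C = 4*0 = 0)
V(v, Y) = Y*v
X(U, n) = 0 (X(U, n) = U*0 = 0)
b(J) = -15*J/2 - J²/2 (b(J) = -((J² + 14*J) + J)/2 = -(J² + 15*J)/2 = -15*J/2 - J²/2)
1/(381 + b(X(1 - 1*1, 8))) = 1/(381 - ½*0*(15 + 0)) = 1/(381 - ½*0*15) = 1/(381 + 0) = 1/381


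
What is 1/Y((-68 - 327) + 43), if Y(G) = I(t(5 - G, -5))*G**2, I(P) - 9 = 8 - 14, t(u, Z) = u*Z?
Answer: 1/371712 ≈ 2.6903e-6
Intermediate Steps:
t(u, Z) = Z*u
I(P) = 3 (I(P) = 9 + (8 - 14) = 9 - 6 = 3)
Y(G) = 3*G**2
1/Y((-68 - 327) + 43) = 1/(3*((-68 - 327) + 43)**2) = 1/(3*(-395 + 43)**2) = 1/(3*(-352)**2) = 1/(3*123904) = 1/371712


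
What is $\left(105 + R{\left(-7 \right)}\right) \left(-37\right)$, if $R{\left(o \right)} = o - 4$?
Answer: $-3478$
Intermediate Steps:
$R{\left(o \right)} = -4 + o$ ($R{\left(o \right)} = o - 4 = -4 + o$)
$\left(105 + R{\left(-7 \right)}\right) \left(-37\right) = \left(105 - 11\right) \left(-37\right) = 94 \left(-37\right) = -3478$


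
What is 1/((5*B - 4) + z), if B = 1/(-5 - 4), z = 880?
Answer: 9/7879 ≈ 0.0011423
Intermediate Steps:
B = -1/9 (B = 1/(-9) = -1/9 ≈ -0.11111)
1/((5*B - 4) + z) = 1/((5*(-1/9) - 4) + 880) = 1/((-5/9 - 4) + 880) = 1/(-41/9 + 880) = 1/(7879/9) = 9/7879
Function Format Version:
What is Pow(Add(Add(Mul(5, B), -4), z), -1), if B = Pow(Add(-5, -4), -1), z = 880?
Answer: Rational(9, 7879) ≈ 0.0011423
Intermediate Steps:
B = Rational(-1, 9) (B = Pow(-9, -1) = Rational(-1, 9) ≈ -0.11111)
Pow(Add(Add(Mul(5, B), -4), z), -1) = Pow(Add(Add(Mul(5, Rational(-1, 9)), -4), 880), -1) = Pow(Add(Add(Rational(-5, 9), -4), 880), -1) = Pow(Add(Rational(-41, 9), 880), -1) = Pow(Rational(7879, 9), -1) = Rational(9, 7879)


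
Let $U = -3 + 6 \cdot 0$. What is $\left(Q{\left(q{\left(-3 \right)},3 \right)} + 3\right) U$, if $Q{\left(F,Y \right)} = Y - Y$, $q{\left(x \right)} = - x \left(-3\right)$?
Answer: $-9$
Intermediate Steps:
$q{\left(x \right)} = 3 x$ ($q{\left(x \right)} = - \left(-3\right) x = 3 x$)
$Q{\left(F,Y \right)} = 0$
$U = -3$ ($U = -3 + 0 = -3$)
$\left(Q{\left(q{\left(-3 \right)},3 \right)} + 3\right) U = \left(0 + 3\right) \left(-3\right) = 3 \left(-3\right) = -9$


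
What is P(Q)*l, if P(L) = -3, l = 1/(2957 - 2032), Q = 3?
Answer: -3/925 ≈ -0.0032432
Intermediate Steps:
l = 1/925 ≈ 0.0010811
P(Q)*l = -3*1/925 = -3/925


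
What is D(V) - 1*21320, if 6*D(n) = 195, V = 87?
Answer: -42575/2 ≈ -21288.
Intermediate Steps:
D(n) = 65/2 (D(n) = (⅙)*195 = 65/2)
D(V) - 1*21320 = 65/2 - 1*21320 = 65/2 - 21320 = -42575/2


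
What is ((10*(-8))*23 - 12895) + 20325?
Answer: 5590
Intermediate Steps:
((10*(-8))*23 - 12895) + 20325 = (-80*23 - 12895) + 20325 = (-1840 - 12895) + 20325 = -14735 + 20325 = 5590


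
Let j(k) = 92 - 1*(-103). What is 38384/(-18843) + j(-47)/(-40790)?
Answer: -313871549/153721194 ≈ -2.0418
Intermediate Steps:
j(k) = 195 (j(k) = 92 + 103 = 195)
38384/(-18843) + j(-47)/(-40790) = 38384/(-18843) + 195/(-40790) = 38384*(-1/18843) + 195*(-1/40790) = -38384/18843 - 39/8158 = -313871549/153721194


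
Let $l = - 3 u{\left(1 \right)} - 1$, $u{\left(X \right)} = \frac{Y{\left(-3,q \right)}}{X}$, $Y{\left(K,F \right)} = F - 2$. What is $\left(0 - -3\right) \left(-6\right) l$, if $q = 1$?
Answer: $-36$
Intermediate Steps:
$Y{\left(K,F \right)} = -2 + F$
$u{\left(X \right)} = - \frac{1}{X}$ ($u{\left(X \right)} = \frac{-2 + 1}{X} = - \frac{1}{X}$)
$l = 2$ ($l = - 3 \left(- 1^{-1}\right) - 1 = - 3 \left(\left(-1\right) 1\right) - 1 = \left(-3\right) \left(-1\right) - 1 = 3 - 1 = 2$)
$\left(0 - -3\right) \left(-6\right) l = \left(0 - -3\right) \left(-6\right) 2 = \left(0 + 3\right) \left(-6\right) 2 = 3 \left(-6\right) 2 = \left(-18\right) 2 = -36$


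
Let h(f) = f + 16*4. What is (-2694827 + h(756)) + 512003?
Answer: -2182004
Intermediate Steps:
h(f) = 64 + f (h(f) = f + 64 = 64 + f)
(-2694827 + h(756)) + 512003 = (-2694827 + (64 + 756)) + 512003 = (-2694827 + 820) + 512003 = -2694007 + 512003 = -2182004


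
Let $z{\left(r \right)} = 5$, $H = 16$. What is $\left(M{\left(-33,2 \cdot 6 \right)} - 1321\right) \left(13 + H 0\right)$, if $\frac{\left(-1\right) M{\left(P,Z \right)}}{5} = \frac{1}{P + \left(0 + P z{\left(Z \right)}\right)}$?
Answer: $- \frac{3400189}{198} \approx -17173.0$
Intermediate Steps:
$M{\left(P,Z \right)} = - \frac{5}{6 P}$ ($M{\left(P,Z \right)} = - \frac{5}{P + \left(0 + P 5\right)} = - \frac{5}{P + \left(0 + 5 P\right)} = - \frac{5}{P + 5 P} = - \frac{5}{6 P}$)
$\left(M{\left(-33,2 \cdot 6 \right)} - 1321\right) \left(13 + H 0\right) = \left(- \frac{5}{6 \left(-33\right)} - 1321\right) \left(13 + 16 \cdot 0\right) = \left(\left(- \frac{5}{6}\right) \left(- \frac{1}{33}\right) - 1321\right) \left(13 + 0\right) = \left(\frac{5}{198} - 1321\right) 13 = \left(- \frac{261553}{198}\right) 13 = - \frac{3400189}{198}$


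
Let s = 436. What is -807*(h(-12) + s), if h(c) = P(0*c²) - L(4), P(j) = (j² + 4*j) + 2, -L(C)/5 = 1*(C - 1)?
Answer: -365571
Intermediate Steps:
L(C) = 5 - 5*C (L(C) = -5*(C - 1) = -5*(-1 + C) = 5 - 5*C)
P(j) = 2 + j² + 4*j
h(c) = 17 (h(c) = (2 + (0*c²)² + 4*(0*c²)) - (5 - 5*4) = (2 + 0² + 4*0) - (5 - 20) = (2 + 0 + 0) - 1*(-15) = 2 + 15 = 17)
-807*(h(-12) + s) = -807*(17 + 436) = -807*453 = -365571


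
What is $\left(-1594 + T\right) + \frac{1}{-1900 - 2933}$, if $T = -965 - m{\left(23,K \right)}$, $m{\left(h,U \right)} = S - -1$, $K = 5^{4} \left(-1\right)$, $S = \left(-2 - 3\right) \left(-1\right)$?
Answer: $- \frac{12396646}{4833} \approx -2565.0$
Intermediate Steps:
$S = 5$ ($S = \left(-5\right) \left(-1\right) = 5$)
$K = -625$ ($K = 625 \left(-1\right) = -625$)
$m{\left(h,U \right)} = 6$ ($m{\left(h,U \right)} = 5 - -1 = 5 + 1 = 6$)
$T = -971$ ($T = -965 - 6 = -971$)
$\left(-1594 + T\right) + \frac{1}{-1900 - 2933} = \left(-1594 - 971\right) + \frac{1}{-1900 - 2933} = -2565 + \frac{1}{-4833} = -2565 - \frac{1}{4833} = - \frac{12396646}{4833}$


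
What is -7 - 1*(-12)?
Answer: 5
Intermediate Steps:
-7 - 1*(-12) = -7 + 12 = 5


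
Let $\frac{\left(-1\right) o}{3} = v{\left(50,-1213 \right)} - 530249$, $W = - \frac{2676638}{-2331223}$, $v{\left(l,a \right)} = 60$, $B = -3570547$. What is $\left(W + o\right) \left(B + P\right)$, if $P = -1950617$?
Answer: $- \frac{20472305232410371956}{2331223} \approx -8.7818 \cdot 10^{12}$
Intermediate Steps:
$W = \frac{2676638}{2331223}$ ($W = \left(-2676638\right) \left(- \frac{1}{2331223}\right) = \frac{2676638}{2331223} \approx 1.1482$)
$o = 1590567$ ($o = - 3 \left(60 - 530249\right) = \left(-3\right) \left(-530189\right) = 1590567$)
$\left(W + o\right) \left(B + P\right) = \left(\frac{2676638}{2331223} + 1590567\right) \left(-3570547 - 1950617\right) = \frac{3707969050079}{2331223} \left(-5521164\right) = - \frac{20472305232410371956}{2331223}$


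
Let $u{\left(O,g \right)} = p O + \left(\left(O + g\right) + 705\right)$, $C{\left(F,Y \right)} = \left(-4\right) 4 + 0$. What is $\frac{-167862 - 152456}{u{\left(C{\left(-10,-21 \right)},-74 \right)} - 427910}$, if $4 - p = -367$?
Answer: $\frac{320318}{433231} \approx 0.73937$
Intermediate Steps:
$p = 371$ ($p = 4 - -367 = 4 + 367 = 371$)
$C{\left(F,Y \right)} = -16$ ($C{\left(F,Y \right)} = -16 + 0 = -16$)
$u{\left(O,g \right)} = 705 + g + 372 O$ ($u{\left(O,g \right)} = 371 O + \left(\left(O + g\right) + 705\right) = 371 O + \left(705 + O + g\right) = 705 + g + 372 O$)
$\frac{-167862 - 152456}{u{\left(C{\left(-10,-21 \right)},-74 \right)} - 427910} = \frac{-167862 - 152456}{\left(705 - 74 + 372 \left(-16\right)\right) - 427910} = - \frac{320318}{\left(705 - 74 - 5952\right) - 427910} = - \frac{320318}{-5321 - 427910} = - \frac{320318}{-433231} = \left(-320318\right) \left(- \frac{1}{433231}\right) = \frac{320318}{433231}$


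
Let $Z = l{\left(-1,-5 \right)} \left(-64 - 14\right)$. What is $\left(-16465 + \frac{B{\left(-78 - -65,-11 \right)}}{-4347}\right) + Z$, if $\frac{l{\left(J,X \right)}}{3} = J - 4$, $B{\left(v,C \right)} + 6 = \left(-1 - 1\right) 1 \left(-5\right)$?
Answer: $- \frac{66487369}{4347} \approx -15295.0$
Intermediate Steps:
$B{\left(v,C \right)} = 4$ ($B{\left(v,C \right)} = -6 + \left(-1 - 1\right) 1 \left(-5\right) = -6 - -10 = -6 + 10 = 4$)
$l{\left(J,X \right)} = -12 + 3 J$ ($l{\left(J,X \right)} = 3 \left(J - 4\right) = 3 \left(-4 + J\right) = -12 + 3 J$)
$Z = 1170$ ($Z = \left(-12 + 3 \left(-1\right)\right) \left(-64 - 14\right) = \left(-12 - 3\right) \left(-78\right) = \left(-15\right) \left(-78\right) = 1170$)
$\left(-16465 + \frac{B{\left(-78 - -65,-11 \right)}}{-4347}\right) + Z = \left(-16465 + \frac{4}{-4347}\right) + 1170 = \left(-16465 + 4 \left(- \frac{1}{4347}\right)\right) + 1170 = \left(-16465 - \frac{4}{4347}\right) + 1170 = - \frac{71573359}{4347} + 1170 = - \frac{66487369}{4347}$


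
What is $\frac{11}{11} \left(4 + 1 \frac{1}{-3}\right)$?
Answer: $\frac{11}{3} \approx 3.6667$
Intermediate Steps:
$\frac{11}{11} \left(4 + 1 \frac{1}{-3}\right) = 11 \cdot \frac{1}{11} \left(4 + 1 \left(- \frac{1}{3}\right)\right) = 1 \left(4 - \frac{1}{3}\right) = 1 \cdot \frac{11}{3} = \frac{11}{3}$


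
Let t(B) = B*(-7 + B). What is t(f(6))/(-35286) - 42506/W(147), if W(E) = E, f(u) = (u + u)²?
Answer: -250461122/864507 ≈ -289.72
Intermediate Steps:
f(u) = 4*u² (f(u) = (2*u)² = 4*u²)
t(f(6))/(-35286) - 42506/W(147) = ((4*6²)*(-7 + 4*6²))/(-35286) - 42506/147 = ((4*36)*(-7 + 4*36))*(-1/35286) - 42506*1/147 = (144*(-7 + 144))*(-1/35286) - 42506/147 = (144*137)*(-1/35286) - 42506/147 = 19728*(-1/35286) - 42506/147 = -3288/5881 - 42506/147 = -250461122/864507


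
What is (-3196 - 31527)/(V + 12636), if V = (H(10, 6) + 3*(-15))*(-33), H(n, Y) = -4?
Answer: -34723/14253 ≈ -2.4362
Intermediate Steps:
V = 1617 (V = (-4 + 3*(-15))*(-33) = (-4 - 45)*(-33) = -49*(-33) = 1617)
(-3196 - 31527)/(V + 12636) = (-3196 - 31527)/(1617 + 12636) = -34723/14253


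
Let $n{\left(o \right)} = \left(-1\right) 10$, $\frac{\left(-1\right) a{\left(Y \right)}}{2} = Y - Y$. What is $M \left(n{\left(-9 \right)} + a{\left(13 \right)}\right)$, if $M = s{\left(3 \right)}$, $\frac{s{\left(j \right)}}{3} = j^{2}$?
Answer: $-270$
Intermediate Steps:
$a{\left(Y \right)} = 0$ ($a{\left(Y \right)} = - 2 \left(Y - Y\right) = \left(-2\right) 0 = 0$)
$n{\left(o \right)} = -10$
$s{\left(j \right)} = 3 j^{2}$
$M = 27$ ($M = 3 \cdot 3^{2} = 3 \cdot 9 = 27$)
$M \left(n{\left(-9 \right)} + a{\left(13 \right)}\right) = 27 \left(-10 + 0\right) = 27 \left(-10\right) = -270$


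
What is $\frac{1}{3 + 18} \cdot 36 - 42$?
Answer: $- \frac{282}{7} \approx -40.286$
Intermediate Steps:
$\frac{1}{3 + 18} \cdot 36 - 42 = \frac{1}{21} \cdot 36 - 42 = \frac{12}{7} - 42 = - \frac{282}{7}$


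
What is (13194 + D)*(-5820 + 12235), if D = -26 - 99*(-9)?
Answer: 90188485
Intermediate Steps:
D = 865 (D = -26 + 891 = 865)
(13194 + D)*(-5820 + 12235) = (13194 + 865)*(-5820 + 12235) = 14059*6415 = 90188485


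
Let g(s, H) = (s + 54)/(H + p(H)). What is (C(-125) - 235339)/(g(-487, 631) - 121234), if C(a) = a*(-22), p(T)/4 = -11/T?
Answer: 92597634913/48265589601 ≈ 1.9185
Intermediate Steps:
p(T) = -44/T (p(T) = 4*(-11/T) = -44/T)
g(s, H) = (54 + s)/(H - 44/H) (g(s, H) = (s + 54)/(H - 44/H) = (54 + s)/(H - 44/H))
C(a) = -22*a
(C(-125) - 235339)/(g(-487, 631) - 121234) = (-22*(-125) - 235339)/(631*(54 - 487)/(-44 + 631**2) - 121234) = (2750 - 235339)/(631*(-433)/(-44 + 398161) - 121234) = -232589/(631*(-433)/398117 - 121234) = -232589/(631*(1/398117)*(-433) - 121234) = -232589/(-273223/398117 - 121234) = -232589/(-48265589601/398117) = -232589*(-398117/48265589601) = 92597634913/48265589601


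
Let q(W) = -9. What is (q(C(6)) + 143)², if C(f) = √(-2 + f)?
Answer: 17956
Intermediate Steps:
(q(C(6)) + 143)² = (-9 + 143)² = 134² = 17956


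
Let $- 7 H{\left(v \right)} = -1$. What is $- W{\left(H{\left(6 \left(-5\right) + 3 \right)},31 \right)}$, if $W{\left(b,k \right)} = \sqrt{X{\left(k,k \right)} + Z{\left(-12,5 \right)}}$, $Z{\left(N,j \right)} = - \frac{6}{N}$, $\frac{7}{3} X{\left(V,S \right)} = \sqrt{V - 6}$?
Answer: $- \frac{\sqrt{518}}{14} \approx -1.6257$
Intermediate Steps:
$X{\left(V,S \right)} = \frac{3 \sqrt{-6 + V}}{7}$ ($X{\left(V,S \right)} = \frac{3 \sqrt{V - 6}}{7} = \frac{3 \sqrt{-6 + V}}{7}$)
$H{\left(v \right)} = \frac{1}{7}$ ($H{\left(v \right)} = \left(- \frac{1}{7}\right) \left(-1\right) = \frac{1}{7}$)
$W{\left(b,k \right)} = \sqrt{\frac{1}{2} + \frac{3 \sqrt{-6 + k}}{7}}$ ($W{\left(b,k \right)} = \sqrt{\frac{3 \sqrt{-6 + k}}{7} - \frac{6}{-12}} = \sqrt{\frac{3 \sqrt{-6 + k}}{7} - - \frac{1}{2}} = \sqrt{\frac{3 \sqrt{-6 + k}}{7} + \frac{1}{2}} = \sqrt{\frac{1}{2} + \frac{3 \sqrt{-6 + k}}{7}}$)
$- W{\left(H{\left(6 \left(-5\right) + 3 \right)},31 \right)} = - \frac{\sqrt{98 + 84 \sqrt{-6 + 31}}}{14} = - \frac{\sqrt{98 + 84 \sqrt{25}}}{14} = - \frac{\sqrt{98 + 84 \cdot 5}}{14} = - \frac{\sqrt{98 + 420}}{14} = - \frac{\sqrt{518}}{14}$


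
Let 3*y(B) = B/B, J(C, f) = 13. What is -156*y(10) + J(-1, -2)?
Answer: -39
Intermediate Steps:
y(B) = ⅓ (y(B) = (B/B)/3 = (⅓)*1 = ⅓)
-156*y(10) + J(-1, -2) = -156*⅓ + 13 = -52 + 13 = -39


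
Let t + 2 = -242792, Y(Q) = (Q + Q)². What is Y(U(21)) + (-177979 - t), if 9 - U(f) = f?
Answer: 65391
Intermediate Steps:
U(f) = 9 - f
Y(Q) = 4*Q² (Y(Q) = (2*Q)² = 4*Q²)
t = -242794 (t = -2 - 242792 = -242794)
Y(U(21)) + (-177979 - t) = 4*(9 - 1*21)² + (-177979 - 1*(-242794)) = 4*(9 - 21)² + (-177979 + 242794) = 4*(-12)² + 64815 = 4*144 + 64815 = 576 + 64815 = 65391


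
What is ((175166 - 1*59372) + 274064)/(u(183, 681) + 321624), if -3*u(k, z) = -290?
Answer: 584787/482581 ≈ 1.2118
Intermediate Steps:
u(k, z) = 290/3 (u(k, z) = -1/3*(-290) = 290/3)
((175166 - 1*59372) + 274064)/(u(183, 681) + 321624) = ((175166 - 1*59372) + 274064)/(290/3 + 321624) = ((175166 - 59372) + 274064)/(965162/3) = (115794 + 274064)*(3/965162) = 389858*(3/965162) = 584787/482581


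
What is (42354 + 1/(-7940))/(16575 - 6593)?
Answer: 1549727/365240 ≈ 4.2430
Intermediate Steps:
(42354 + 1/(-7940))/(16575 - 6593) = (42354 - 1/7940)/9982 = (336290759/7940)*(1/9982) = 1549727/365240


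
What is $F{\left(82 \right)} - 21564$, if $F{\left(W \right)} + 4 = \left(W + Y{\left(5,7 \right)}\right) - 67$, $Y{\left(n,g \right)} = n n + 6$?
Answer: $-21522$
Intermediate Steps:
$Y{\left(n,g \right)} = 6 + n^{2}$ ($Y{\left(n,g \right)} = n^{2} + 6 = 6 + n^{2}$)
$F{\left(W \right)} = -40 + W$ ($F{\left(W \right)} = -4 + \left(\left(W + \left(6 + 5^{2}\right)\right) - 67\right) = -4 + \left(\left(W + \left(6 + 25\right)\right) - 67\right) = -4 + \left(\left(W + 31\right) - 67\right) = -4 + \left(\left(31 + W\right) - 67\right) = -4 + \left(-36 + W\right) = -40 + W$)
$F{\left(82 \right)} - 21564 = \left(-40 + 82\right) - 21564 = 42 - 21564 = -21522$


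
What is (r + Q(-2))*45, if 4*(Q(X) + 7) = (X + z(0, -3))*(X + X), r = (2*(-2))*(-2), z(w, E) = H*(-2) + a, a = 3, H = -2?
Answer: -180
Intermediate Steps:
z(w, E) = 7 (z(w, E) = -2*(-2) + 3 = 4 + 3 = 7)
r = 8 (r = -4*(-2) = 8)
Q(X) = -7 + X*(7 + X)/2 (Q(X) = -7 + ((X + 7)*(X + X))/4 = -7 + ((7 + X)*(2*X))/4 = -7 + (2*X*(7 + X))/4 = -7 + X*(7 + X)/2)
(r + Q(-2))*45 = (8 + (-7 + (½)*(-2)² + (7/2)*(-2)))*45 = (8 + (-7 + (½)*4 - 7))*45 = (8 + (-7 + 2 - 7))*45 = (8 - 12)*45 = -4*45 = -180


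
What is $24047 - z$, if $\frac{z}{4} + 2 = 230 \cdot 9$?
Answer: $15775$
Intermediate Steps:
$z = 8272$ ($z = -8 + 4 \cdot 230 \cdot 9 = -8 + 4 \cdot 2070 = -8 + 8280 = 8272$)
$24047 - z = 24047 - 8272 = 15775$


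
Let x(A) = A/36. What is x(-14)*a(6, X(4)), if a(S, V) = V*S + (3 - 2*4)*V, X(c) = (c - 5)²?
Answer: -7/18 ≈ -0.38889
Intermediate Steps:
X(c) = (-5 + c)²
x(A) = A/36 (x(A) = A*(1/36) = A/36)
a(S, V) = -5*V + S*V (a(S, V) = S*V + (3 - 8)*V = S*V - 5*V = -5*V + S*V)
x(-14)*a(6, X(4)) = ((1/36)*(-14))*((-5 + 4)²*(-5 + 6)) = -7*(-1)²/18 = -7/18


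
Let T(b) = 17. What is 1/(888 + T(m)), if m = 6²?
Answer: 1/905 ≈ 0.0011050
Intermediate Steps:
m = 36
1/(888 + T(m)) = 1/(888 + 17) = 1/905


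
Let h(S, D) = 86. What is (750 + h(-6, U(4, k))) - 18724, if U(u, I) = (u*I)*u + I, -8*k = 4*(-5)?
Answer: -17888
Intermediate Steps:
k = 5/2 (k = -(-5)/2 = -⅛*(-20) = 5/2 ≈ 2.5000)
U(u, I) = I + I*u² (U(u, I) = (I*u)*u + I = I*u² + I = I + I*u²)
(750 + h(-6, U(4, k))) - 18724 = (750 + 86) - 18724 = 836 - 18724 = -17888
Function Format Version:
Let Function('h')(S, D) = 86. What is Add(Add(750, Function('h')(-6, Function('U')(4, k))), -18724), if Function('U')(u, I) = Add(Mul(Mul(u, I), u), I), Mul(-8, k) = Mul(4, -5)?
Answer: -17888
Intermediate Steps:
k = Rational(5, 2) (k = Mul(Rational(-1, 8), Mul(4, -5)) = Mul(Rational(-1, 8), -20) = Rational(5, 2) ≈ 2.5000)
Function('U')(u, I) = Add(I, Mul(I, Pow(u, 2))) (Function('U')(u, I) = Add(Mul(Mul(I, u), u), I) = Add(Mul(I, Pow(u, 2)), I) = Add(I, Mul(I, Pow(u, 2))))
Add(Add(750, Function('h')(-6, Function('U')(4, k))), -18724) = Add(Add(750, 86), -18724) = Add(836, -18724) = -17888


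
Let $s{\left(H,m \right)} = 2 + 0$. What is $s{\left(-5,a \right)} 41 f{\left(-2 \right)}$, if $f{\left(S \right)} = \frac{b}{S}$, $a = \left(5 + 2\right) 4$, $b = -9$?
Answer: $369$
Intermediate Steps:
$a = 28$ ($a = 7 \cdot 4 = 28$)
$f{\left(S \right)} = - \frac{9}{S}$
$s{\left(H,m \right)} = 2$
$s{\left(-5,a \right)} 41 f{\left(-2 \right)} = 2 \cdot 41 \left(- \frac{9}{-2}\right) = 82 \left(\left(-9\right) \left(- \frac{1}{2}\right)\right) = 82 \cdot \frac{9}{2} = 369$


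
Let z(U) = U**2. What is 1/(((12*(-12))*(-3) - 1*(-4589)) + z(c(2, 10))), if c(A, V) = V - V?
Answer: 1/5021 ≈ 0.00019916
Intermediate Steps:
c(A, V) = 0
1/(((12*(-12))*(-3) - 1*(-4589)) + z(c(2, 10))) = 1/(((12*(-12))*(-3) - 1*(-4589)) + 0**2) = 1/((-144*(-3) + 4589) + 0) = 1/((432 + 4589) + 0) = 1/(5021 + 0) = 1/5021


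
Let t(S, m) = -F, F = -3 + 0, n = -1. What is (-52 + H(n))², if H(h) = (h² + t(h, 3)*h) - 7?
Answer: 3721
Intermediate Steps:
F = -3
t(S, m) = 3 (t(S, m) = -1*(-3) = 3)
H(h) = -7 + h² + 3*h (H(h) = (h² + 3*h) - 7 = -7 + h² + 3*h)
(-52 + H(n))² = (-52 + (-7 + (-1)² + 3*(-1)))² = (-52 + (-7 + 1 - 3))² = (-52 - 9)² = (-61)² = 3721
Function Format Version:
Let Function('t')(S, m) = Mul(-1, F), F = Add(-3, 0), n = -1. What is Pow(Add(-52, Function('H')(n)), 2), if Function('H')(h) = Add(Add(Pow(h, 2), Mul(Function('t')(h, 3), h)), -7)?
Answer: 3721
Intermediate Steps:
F = -3
Function('t')(S, m) = 3 (Function('t')(S, m) = Mul(-1, -3) = 3)
Function('H')(h) = Add(-7, Pow(h, 2), Mul(3, h)) (Function('H')(h) = Add(Add(Pow(h, 2), Mul(3, h)), -7) = Add(-7, Pow(h, 2), Mul(3, h)))
Pow(Add(-52, Function('H')(n)), 2) = Pow(Add(-52, Add(-7, Pow(-1, 2), Mul(3, -1))), 2) = Pow(Add(-52, Add(-7, 1, -3)), 2) = Pow(Add(-52, -9), 2) = Pow(-61, 2) = 3721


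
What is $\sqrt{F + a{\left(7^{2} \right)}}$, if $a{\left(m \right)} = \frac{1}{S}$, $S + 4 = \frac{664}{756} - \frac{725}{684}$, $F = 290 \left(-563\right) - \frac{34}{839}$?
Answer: $\frac{12 i \sqrt{2879463176705134715}}{50394535} \approx 404.07 i$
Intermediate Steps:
$F = - \frac{136983564}{839}$ ($F = -163270 - \frac{34}{839} = - \frac{136983564}{839} \approx -1.6327 \cdot 10^{5}$)
$S = - \frac{60065}{14364}$ ($S = -4 + \left(\frac{664}{756} - \frac{725}{684}\right) = -4 + \left(664 \cdot \frac{1}{756} - \frac{725}{684}\right) = -4 + \left(\frac{166}{189} - \frac{725}{684}\right) = -4 - \frac{2609}{14364} = - \frac{60065}{14364} \approx -4.1816$)
$a{\left(m \right)} = - \frac{14364}{60065}$ ($a{\left(m \right)} = \frac{1}{- \frac{60065}{14364}} = - \frac{14364}{60065}$)
$\sqrt{F + a{\left(7^{2} \right)}} = \sqrt{- \frac{136983564}{839} - \frac{14364}{60065}} = \sqrt{- \frac{8227929823056}{50394535}} = \frac{12 i \sqrt{2879463176705134715}}{50394535}$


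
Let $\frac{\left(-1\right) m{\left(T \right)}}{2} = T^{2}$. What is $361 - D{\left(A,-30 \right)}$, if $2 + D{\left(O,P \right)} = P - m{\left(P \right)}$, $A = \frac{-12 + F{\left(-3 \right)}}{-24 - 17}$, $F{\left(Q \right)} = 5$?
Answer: $-1407$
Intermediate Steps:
$m{\left(T \right)} = - 2 T^{2}$
$A = \frac{7}{41}$ ($A = \frac{-12 + 5}{-24 - 17} = - \frac{7}{-41} = \left(-7\right) \left(- \frac{1}{41}\right) = \frac{7}{41} \approx 0.17073$)
$D{\left(O,P \right)} = -2 + P + 2 P^{2}$ ($D{\left(O,P \right)} = -2 + \left(P - - 2 P^{2}\right) = -2 + \left(P + 2 P^{2}\right) = -2 + P + 2 P^{2}$)
$361 - D{\left(A,-30 \right)} = 361 - \left(-2 - 30 + 2 \left(-30\right)^{2}\right) = 361 - \left(-2 - 30 + 2 \cdot 900\right) = 361 - \left(-2 - 30 + 1800\right) = 361 - 1768 = -1407$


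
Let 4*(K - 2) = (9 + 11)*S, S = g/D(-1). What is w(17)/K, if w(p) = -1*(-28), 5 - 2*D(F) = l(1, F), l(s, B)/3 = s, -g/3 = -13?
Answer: 28/197 ≈ 0.14213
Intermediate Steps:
g = 39 (g = -3*(-13) = 39)
l(s, B) = 3*s
D(F) = 1 (D(F) = 5/2 - 3/2 = 1)
S = 39 (S = 39/1 = 39*1 = 39)
w(p) = 28
K = 197 (K = 2 + ((9 + 11)*39)/4 = 2 + (20*39)/4 = 2 + (1/4)*780 = 2 + 195 = 197)
w(17)/K = 28/197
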